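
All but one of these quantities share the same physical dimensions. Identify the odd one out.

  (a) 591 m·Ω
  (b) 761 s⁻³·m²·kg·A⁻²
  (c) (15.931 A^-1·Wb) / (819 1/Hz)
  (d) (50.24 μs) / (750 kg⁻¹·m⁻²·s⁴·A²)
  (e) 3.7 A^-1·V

(a)

Dimensions:
  (a) Ω·m = V·A⁻¹·m = kg·m³·s⁻³·A⁻²
  (b) kg·m²·s⁻³·A⁻²
  (c) [kg·m²·s⁻²·A⁻²] / [s] = kg·m²·s⁻³·A⁻²
  (d) [s] / [kg⁻¹·m⁻²·s⁴·A²] = kg·m²·s⁻³·A⁻²
  (e) V·A⁻¹ = J·C⁻¹·A⁻¹ = kg·m²·s⁻³·A⁻²
All reduce to kg·m²·s⁻³·A⁻² except (a), which is kg·m³·s⁻³·A⁻².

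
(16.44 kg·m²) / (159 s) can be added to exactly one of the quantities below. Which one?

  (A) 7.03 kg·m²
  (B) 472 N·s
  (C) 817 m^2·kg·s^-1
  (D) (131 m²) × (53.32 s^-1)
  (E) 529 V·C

Reference: [kg·m²] / [s] = kg·m²·s⁻¹.
Each option:
  (A) kg·m²
  (B) N·s = kg·m·s⁻²·s = kg·m·s⁻¹
  (C) kg·m²·s⁻¹  ← same
  (D) [m²] · [s⁻¹] = m²·s⁻¹
  (E) C·V = s·A·J·C⁻¹ = kg·m²·s⁻²
Only (C) matches kg·m²·s⁻¹.

(C)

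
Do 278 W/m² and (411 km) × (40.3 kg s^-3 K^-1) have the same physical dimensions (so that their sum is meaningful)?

Expand each in SI base units:
  278 W/m²:  W·m⁻² = J·s⁻¹·m⁻² = kg·s⁻³
  (411 km) × (40.3 kg s^-3 K^-1):  [m] · [kg·s⁻³·K⁻¹] = kg·m·s⁻³·K⁻¹
kg·s⁻³ ≠ kg·m·s⁻³·K⁻¹, so they cannot be added.

No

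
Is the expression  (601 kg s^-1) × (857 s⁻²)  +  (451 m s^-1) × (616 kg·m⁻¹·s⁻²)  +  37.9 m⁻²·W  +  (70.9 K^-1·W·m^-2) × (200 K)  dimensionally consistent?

Yes

Work out the base dimensions of each:
  (601 kg s^-1) × (857 s⁻²):  [kg·s⁻¹] · [s⁻²] = kg·s⁻³
  (451 m s^-1) × (616 kg·m⁻¹·s⁻²):  [m·s⁻¹] · [kg·m⁻¹·s⁻²] = kg·s⁻³
  37.9 m⁻²·W:  W·m⁻² = J·s⁻¹·m⁻² = kg·s⁻³
  (70.9 K^-1·W·m^-2) × (200 K):  [kg·s⁻³·K⁻¹] · [K] = kg·s⁻³
Every term reduces to kg·s⁻³.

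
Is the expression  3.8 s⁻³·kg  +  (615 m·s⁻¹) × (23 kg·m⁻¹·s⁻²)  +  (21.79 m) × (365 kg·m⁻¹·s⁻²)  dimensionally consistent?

No

Expand each in SI base units:
  3.8 s⁻³·kg:  kg·s⁻³
  (615 m·s⁻¹) × (23 kg·m⁻¹·s⁻²):  [m·s⁻¹] · [kg·m⁻¹·s⁻²] = kg·s⁻³
  (21.79 m) × (365 kg·m⁻¹·s⁻²):  [m] · [kg·m⁻¹·s⁻²] = kg·s⁻²
The terms do not share a single dimension (kg·s⁻² vs kg·s⁻³).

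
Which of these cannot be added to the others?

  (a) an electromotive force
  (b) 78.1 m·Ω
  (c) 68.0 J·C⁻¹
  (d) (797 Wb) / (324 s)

Reduce each to base SI dimensions:
  (a) [electromotive force] = kg·m²·s⁻³·A⁻¹
  (b) Ω·m = V·A⁻¹·m = kg·m³·s⁻³·A⁻²
  (c) J·C⁻¹ = N·m·(s·A)⁻¹ = kg·m²·s⁻³·A⁻¹
  (d) [kg·m²·s⁻²·A⁻¹] / [s] = kg·m²·s⁻³·A⁻¹
All reduce to kg·m²·s⁻³·A⁻¹ except (b), which is kg·m³·s⁻³·A⁻².

(b)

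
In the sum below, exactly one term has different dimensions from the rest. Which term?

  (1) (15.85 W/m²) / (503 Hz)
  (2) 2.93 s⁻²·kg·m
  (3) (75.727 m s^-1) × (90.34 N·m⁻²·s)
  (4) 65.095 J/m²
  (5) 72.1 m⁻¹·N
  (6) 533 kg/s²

Work out the base dimensions of each:
  (1) [kg·s⁻³] / [s⁻¹] = kg·s⁻²
  (2) kg·m·s⁻²
  (3) [m·s⁻¹] · [kg·m⁻¹·s⁻¹] = kg·s⁻²
  (4) J·m⁻² = N·m·m⁻² = kg·s⁻²
  (5) N·m⁻¹ = kg·m·s⁻²·m⁻¹ = kg·s⁻²
  (6) kg·s⁻²
All reduce to kg·s⁻² except (2), which is kg·m·s⁻².

(2)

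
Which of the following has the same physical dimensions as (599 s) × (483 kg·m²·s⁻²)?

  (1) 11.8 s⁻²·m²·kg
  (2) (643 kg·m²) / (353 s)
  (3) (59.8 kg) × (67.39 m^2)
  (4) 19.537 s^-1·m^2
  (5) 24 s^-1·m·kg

Reference: [s] · [kg·m²·s⁻²] = kg·m²·s⁻¹.
Each option:
  (1) kg·m²·s⁻²
  (2) [kg·m²] / [s] = kg·m²·s⁻¹  ← same
  (3) [kg] · [m²] = kg·m²
  (4) m²·s⁻¹
  (5) kg·m·s⁻¹
Only (2) matches kg·m²·s⁻¹.

(2)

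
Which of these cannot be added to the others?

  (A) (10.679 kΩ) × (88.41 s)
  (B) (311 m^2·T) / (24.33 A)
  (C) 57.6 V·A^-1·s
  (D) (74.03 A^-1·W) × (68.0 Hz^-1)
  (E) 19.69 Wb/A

(D)

Work out the base dimensions of each:
  (A) [kg·m²·s⁻³·A⁻²] · [s] = kg·m²·s⁻²·A⁻²
  (B) [kg·m²·s⁻²·A⁻¹] / [A] = kg·m²·s⁻²·A⁻²
  (C) V·s·A⁻¹ = J·C⁻¹·s·A⁻¹ = kg·m²·s⁻²·A⁻²
  (D) [kg·m²·s⁻³·A⁻¹] · [s] = kg·m²·s⁻²·A⁻¹
  (E) Wb·A⁻¹ = V·s·A⁻¹ = kg·m²·s⁻²·A⁻²
All reduce to kg·m²·s⁻²·A⁻² except (D), which is kg·m²·s⁻²·A⁻¹.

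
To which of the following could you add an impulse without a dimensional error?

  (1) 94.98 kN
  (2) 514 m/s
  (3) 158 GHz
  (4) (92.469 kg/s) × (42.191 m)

Reference: [impulse] = kg·m·s⁻¹.
Each option:
  (1) N = kg·m·s⁻²
  (2) m·s⁻¹
  (3) Hz = s⁻¹
  (4) [kg·s⁻¹] · [m] = kg·m·s⁻¹  ← same
Only (4) matches kg·m·s⁻¹.

(4)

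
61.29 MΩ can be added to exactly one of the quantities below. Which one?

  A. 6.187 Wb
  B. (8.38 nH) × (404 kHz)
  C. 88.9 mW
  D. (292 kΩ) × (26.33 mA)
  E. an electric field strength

B.

Reference: Ω = V·A⁻¹ = kg·m²·s⁻³·A⁻².
Each option:
  A. Wb = V·s = kg·m²·s⁻²·A⁻¹
  B. [kg·m²·s⁻²·A⁻²] · [s⁻¹] = kg·m²·s⁻³·A⁻²  ← same
  C. W = J·s⁻¹ = kg·m²·s⁻³
  D. [kg·m²·s⁻³·A⁻²] · [A] = kg·m²·s⁻³·A⁻¹
  E. [electric field strength] = kg·m·s⁻³·A⁻¹
Only B. matches kg·m²·s⁻³·A⁻².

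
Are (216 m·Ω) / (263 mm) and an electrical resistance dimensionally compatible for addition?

Dimensions:
  (216 m·Ω) / (263 mm):  [kg·m³·s⁻³·A⁻²] / [m] = kg·m²·s⁻³·A⁻²
  an electrical resistance:  [electrical resistance] = kg·m²·s⁻³·A⁻²
Both are kg·m²·s⁻³·A⁻², so they have the same dimensions and can be added.

Yes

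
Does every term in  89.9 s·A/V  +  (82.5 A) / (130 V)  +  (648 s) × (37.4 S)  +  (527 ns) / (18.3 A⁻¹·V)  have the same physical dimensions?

Reduce each to base SI dimensions:
  89.9 s·A/V:  A·s·V⁻¹ = A·s·(J·C⁻¹)⁻¹ = kg⁻¹·m⁻²·s⁴·A²
  (82.5 A) / (130 V):  [A] / [kg·m²·s⁻³·A⁻¹] = kg⁻¹·m⁻²·s³·A²
  (648 s) × (37.4 S):  [s] · [kg⁻¹·m⁻²·s³·A²] = kg⁻¹·m⁻²·s⁴·A²
  (527 ns) / (18.3 A⁻¹·V):  [s] / [kg·m²·s⁻³·A⁻²] = kg⁻¹·m⁻²·s⁴·A²
The terms do not share a single dimension (kg⁻¹·m⁻²·s³·A² vs kg⁻¹·m⁻²·s⁴·A²).

No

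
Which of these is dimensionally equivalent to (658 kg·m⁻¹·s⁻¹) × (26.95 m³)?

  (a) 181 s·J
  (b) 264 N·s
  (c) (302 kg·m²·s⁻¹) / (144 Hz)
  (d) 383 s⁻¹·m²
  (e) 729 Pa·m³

Reference: [kg·m⁻¹·s⁻¹] · [m³] = kg·m²·s⁻¹.
Each option:
  (a) J·s = N·m·s = kg·m²·s⁻¹  ← same
  (b) N·s = kg·m·s⁻²·s = kg·m·s⁻¹
  (c) [kg·m²·s⁻¹] / [s⁻¹] = kg·m²
  (d) m²·s⁻¹
  (e) Pa·m³ = N·m⁻²·m³ = kg·m²·s⁻²
Only (a) matches kg·m²·s⁻¹.

(a)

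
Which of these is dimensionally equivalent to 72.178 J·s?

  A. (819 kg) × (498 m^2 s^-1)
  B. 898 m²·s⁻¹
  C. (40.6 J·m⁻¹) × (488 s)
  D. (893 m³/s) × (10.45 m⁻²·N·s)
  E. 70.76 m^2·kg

Reference: J·s = N·m·s = kg·m²·s⁻¹.
Each option:
  A. [kg] · [m²·s⁻¹] = kg·m²·s⁻¹  ← same
  B. m²·s⁻¹
  C. [kg·m·s⁻²] · [s] = kg·m·s⁻¹
  D. [m³·s⁻¹] · [kg·m⁻¹·s⁻¹] = kg·m²·s⁻²
  E. kg·m²
Only A. matches kg·m²·s⁻¹.

A.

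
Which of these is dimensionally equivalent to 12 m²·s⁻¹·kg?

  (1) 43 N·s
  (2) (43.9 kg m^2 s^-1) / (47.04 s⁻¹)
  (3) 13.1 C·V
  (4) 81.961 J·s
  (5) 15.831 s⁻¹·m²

Reference: kg·m²·s⁻¹.
Each option:
  (1) N·s = kg·m·s⁻²·s = kg·m·s⁻¹
  (2) [kg·m²·s⁻¹] / [s⁻¹] = kg·m²
  (3) C·V = s·A·J·C⁻¹ = kg·m²·s⁻²
  (4) J·s = N·m·s = kg·m²·s⁻¹  ← same
  (5) m²·s⁻¹
Only (4) matches kg·m²·s⁻¹.

(4)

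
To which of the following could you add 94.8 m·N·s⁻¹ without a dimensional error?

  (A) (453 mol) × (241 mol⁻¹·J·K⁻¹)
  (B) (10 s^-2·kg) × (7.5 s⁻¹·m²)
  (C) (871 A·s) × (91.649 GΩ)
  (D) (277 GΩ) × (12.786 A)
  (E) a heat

(B)

Reference: N·m·s⁻¹ = kg·m·s⁻²·m·s⁻¹ = kg·m²·s⁻³.
Each option:
  (A) [mol] · [kg·m²·s⁻²·K⁻¹·mol⁻¹] = kg·m²·s⁻²·K⁻¹
  (B) [kg·s⁻²] · [m²·s⁻¹] = kg·m²·s⁻³  ← same
  (C) [s·A] · [kg·m²·s⁻³·A⁻²] = kg·m²·s⁻²·A⁻¹
  (D) [kg·m²·s⁻³·A⁻²] · [A] = kg·m²·s⁻³·A⁻¹
  (E) [heat] = kg·m²·s⁻²
Only (B) matches kg·m²·s⁻³.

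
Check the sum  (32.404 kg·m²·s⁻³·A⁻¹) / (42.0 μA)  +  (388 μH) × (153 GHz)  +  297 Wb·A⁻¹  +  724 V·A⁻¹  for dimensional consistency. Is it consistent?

No

In SI base units:
  (32.404 kg·m²·s⁻³·A⁻¹) / (42.0 μA):  [kg·m²·s⁻³·A⁻¹] / [A] = kg·m²·s⁻³·A⁻²
  (388 μH) × (153 GHz):  [kg·m²·s⁻²·A⁻²] · [s⁻¹] = kg·m²·s⁻³·A⁻²
  297 Wb·A⁻¹:  Wb·A⁻¹ = V·s·A⁻¹ = kg·m²·s⁻²·A⁻²
  724 V·A⁻¹:  V·A⁻¹ = J·C⁻¹·A⁻¹ = kg·m²·s⁻³·A⁻²
The terms do not share a single dimension (kg·m²·s⁻²·A⁻² vs kg·m²·s⁻³·A⁻²).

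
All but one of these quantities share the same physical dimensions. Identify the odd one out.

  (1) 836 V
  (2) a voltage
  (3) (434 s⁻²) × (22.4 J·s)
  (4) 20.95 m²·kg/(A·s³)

Expand each in SI base units:
  (1) V = J·C⁻¹ = kg·m²·s⁻³·A⁻¹
  (2) [voltage] = kg·m²·s⁻³·A⁻¹
  (3) [s⁻²] · [kg·m²·s⁻¹] = kg·m²·s⁻³
  (4) kg·m²·s⁻³·A⁻¹
All reduce to kg·m²·s⁻³·A⁻¹ except (3), which is kg·m²·s⁻³.

(3)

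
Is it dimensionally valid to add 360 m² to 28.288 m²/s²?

No

Expand each in SI base units:
  360 m²:  m²
  28.288 m²/s²:  m²·s⁻²
m² ≠ m²·s⁻², so they cannot be added.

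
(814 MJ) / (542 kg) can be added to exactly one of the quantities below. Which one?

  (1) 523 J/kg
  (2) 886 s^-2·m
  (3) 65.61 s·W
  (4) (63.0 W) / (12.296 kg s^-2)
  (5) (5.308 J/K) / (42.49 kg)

Reference: [kg·m²·s⁻²] / [kg] = m²·s⁻².
Each option:
  (1) J·kg⁻¹ = N·m·kg⁻¹ = m²·s⁻²  ← same
  (2) m·s⁻²
  (3) W·s = J·s⁻¹·s = kg·m²·s⁻²
  (4) [kg·m²·s⁻³] / [kg·s⁻²] = m²·s⁻¹
  (5) [kg·m²·s⁻²·K⁻¹] / [kg] = m²·s⁻²·K⁻¹
Only (1) matches m²·s⁻².

(1)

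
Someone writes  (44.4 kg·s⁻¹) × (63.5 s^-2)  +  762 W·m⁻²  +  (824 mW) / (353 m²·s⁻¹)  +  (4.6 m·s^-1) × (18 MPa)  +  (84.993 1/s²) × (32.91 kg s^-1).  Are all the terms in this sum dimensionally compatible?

No

Reduce each to base SI dimensions:
  (44.4 kg·s⁻¹) × (63.5 s^-2):  [kg·s⁻¹] · [s⁻²] = kg·s⁻³
  762 W·m⁻²:  W·m⁻² = J·s⁻¹·m⁻² = kg·s⁻³
  (824 mW) / (353 m²·s⁻¹):  [kg·m²·s⁻³] / [m²·s⁻¹] = kg·s⁻²
  (4.6 m·s^-1) × (18 MPa):  [m·s⁻¹] · [kg·m⁻¹·s⁻²] = kg·s⁻³
  (84.993 1/s²) × (32.91 kg s^-1):  [s⁻²] · [kg·s⁻¹] = kg·s⁻³
The terms do not share a single dimension (kg·s⁻² vs kg·s⁻³).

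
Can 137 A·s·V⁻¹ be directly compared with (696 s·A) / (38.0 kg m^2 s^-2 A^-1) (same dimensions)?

Work out the base dimensions of each:
  137 A·s·V⁻¹:  A·s·V⁻¹ = A·s·(J·C⁻¹)⁻¹ = kg⁻¹·m⁻²·s⁴·A²
  (696 s·A) / (38.0 kg m^2 s^-2 A^-1):  [s·A] / [kg·m²·s⁻²·A⁻¹] = kg⁻¹·m⁻²·s³·A²
kg⁻¹·m⁻²·s⁴·A² ≠ kg⁻¹·m⁻²·s³·A², so they cannot be added.

No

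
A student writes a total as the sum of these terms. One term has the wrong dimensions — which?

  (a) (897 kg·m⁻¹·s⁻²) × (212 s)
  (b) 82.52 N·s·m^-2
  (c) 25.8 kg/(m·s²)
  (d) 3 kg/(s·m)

(c)

Reduce each to base SI dimensions:
  (a) [kg·m⁻¹·s⁻²] · [s] = kg·m⁻¹·s⁻¹
  (b) N·s·m⁻² = kg·m·s⁻²·s·m⁻² = kg·m⁻¹·s⁻¹
  (c) kg·m⁻¹·s⁻²
  (d) kg·m⁻¹·s⁻¹
All reduce to kg·m⁻¹·s⁻¹ except (c), which is kg·m⁻¹·s⁻².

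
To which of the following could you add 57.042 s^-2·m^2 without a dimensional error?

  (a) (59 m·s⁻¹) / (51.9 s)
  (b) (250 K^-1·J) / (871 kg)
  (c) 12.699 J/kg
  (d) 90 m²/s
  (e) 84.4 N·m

Reference: m²·s⁻².
Each option:
  (a) [m·s⁻¹] / [s] = m·s⁻²
  (b) [kg·m²·s⁻²·K⁻¹] / [kg] = m²·s⁻²·K⁻¹
  (c) J·kg⁻¹ = N·m·kg⁻¹ = m²·s⁻²  ← same
  (d) m²·s⁻¹
  (e) N·m = kg·m·s⁻²·m = kg·m²·s⁻²
Only (c) matches m²·s⁻².

(c)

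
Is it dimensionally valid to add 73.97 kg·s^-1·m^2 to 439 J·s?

Yes

Work out the base dimensions of each:
  73.97 kg·s^-1·m^2:  kg·m²·s⁻¹
  439 J·s:  J·s = N·m·s = kg·m²·s⁻¹
Both are kg·m²·s⁻¹, so they have the same dimensions and can be added.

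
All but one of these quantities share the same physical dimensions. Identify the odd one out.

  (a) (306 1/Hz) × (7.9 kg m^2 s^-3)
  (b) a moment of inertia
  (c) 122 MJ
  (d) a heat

Reduce each to base SI dimensions:
  (a) [s] · [kg·m²·s⁻³] = kg·m²·s⁻²
  (b) [moment of inertia] = kg·m²
  (c) J = N·m = kg·m²·s⁻²
  (d) [heat] = kg·m²·s⁻²
All reduce to kg·m²·s⁻² except (b), which is kg·m².

(b)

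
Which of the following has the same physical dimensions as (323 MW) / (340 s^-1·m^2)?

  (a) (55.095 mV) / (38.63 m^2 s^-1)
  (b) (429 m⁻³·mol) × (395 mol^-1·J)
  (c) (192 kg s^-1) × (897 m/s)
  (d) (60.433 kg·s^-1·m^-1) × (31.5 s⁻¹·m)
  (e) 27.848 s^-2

(d)

Reference: [kg·m²·s⁻³] / [m²·s⁻¹] = kg·s⁻².
Each option:
  (a) [kg·m²·s⁻³·A⁻¹] / [m²·s⁻¹] = kg·s⁻²·A⁻¹
  (b) [m⁻³·mol] · [kg·m²·s⁻²·mol⁻¹] = kg·m⁻¹·s⁻²
  (c) [kg·s⁻¹] · [m·s⁻¹] = kg·m·s⁻²
  (d) [kg·m⁻¹·s⁻¹] · [m·s⁻¹] = kg·s⁻²  ← same
  (e) s⁻²
Only (d) matches kg·s⁻².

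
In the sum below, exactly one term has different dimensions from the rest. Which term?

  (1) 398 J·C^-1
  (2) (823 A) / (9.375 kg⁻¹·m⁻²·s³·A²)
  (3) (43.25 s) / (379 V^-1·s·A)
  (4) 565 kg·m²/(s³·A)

(3)

Reduce each to base SI dimensions:
  (1) J·C⁻¹ = N·m·(s·A)⁻¹ = kg·m²·s⁻³·A⁻¹
  (2) [A] / [kg⁻¹·m⁻²·s³·A²] = kg·m²·s⁻³·A⁻¹
  (3) [s] / [kg⁻¹·m⁻²·s⁴·A²] = kg·m²·s⁻³·A⁻²
  (4) kg·m²·s⁻³·A⁻¹
All reduce to kg·m²·s⁻³·A⁻¹ except (3), which is kg·m²·s⁻³·A⁻².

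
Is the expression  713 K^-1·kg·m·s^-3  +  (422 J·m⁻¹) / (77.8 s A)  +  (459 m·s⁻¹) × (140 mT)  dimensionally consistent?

Reduce each to base SI dimensions:
  713 K^-1·kg·m·s^-3:  kg·m·s⁻³·K⁻¹
  (422 J·m⁻¹) / (77.8 s A):  [kg·m·s⁻²] / [s·A] = kg·m·s⁻³·A⁻¹
  (459 m·s⁻¹) × (140 mT):  [m·s⁻¹] · [kg·s⁻²·A⁻¹] = kg·m·s⁻³·A⁻¹
The terms do not share a single dimension (kg·m·s⁻³·A⁻¹ vs kg·m·s⁻³·K⁻¹).

No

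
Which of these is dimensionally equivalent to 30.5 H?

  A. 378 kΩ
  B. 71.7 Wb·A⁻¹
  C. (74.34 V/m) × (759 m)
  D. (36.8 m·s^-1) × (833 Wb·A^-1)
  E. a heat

B.

Reference: H = V·s·A⁻¹ = kg·m²·s⁻²·A⁻².
Each option:
  A. Ω = V·A⁻¹ = kg·m²·s⁻³·A⁻²
  B. Wb·A⁻¹ = V·s·A⁻¹ = kg·m²·s⁻²·A⁻²  ← same
  C. [kg·m·s⁻³·A⁻¹] · [m] = kg·m²·s⁻³·A⁻¹
  D. [m·s⁻¹] · [kg·m²·s⁻²·A⁻²] = kg·m³·s⁻³·A⁻²
  E. [heat] = kg·m²·s⁻²
Only B. matches kg·m²·s⁻²·A⁻².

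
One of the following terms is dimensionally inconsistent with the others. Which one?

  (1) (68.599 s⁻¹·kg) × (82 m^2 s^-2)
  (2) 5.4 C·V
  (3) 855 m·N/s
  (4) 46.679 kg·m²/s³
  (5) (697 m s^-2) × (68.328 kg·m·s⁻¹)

Work out the base dimensions of each:
  (1) [kg·s⁻¹] · [m²·s⁻²] = kg·m²·s⁻³
  (2) C·V = s·A·J·C⁻¹ = kg·m²·s⁻²
  (3) N·m·s⁻¹ = kg·m·s⁻²·m·s⁻¹ = kg·m²·s⁻³
  (4) kg·m²·s⁻³
  (5) [m·s⁻²] · [kg·m·s⁻¹] = kg·m²·s⁻³
All reduce to kg·m²·s⁻³ except (2), which is kg·m²·s⁻².

(2)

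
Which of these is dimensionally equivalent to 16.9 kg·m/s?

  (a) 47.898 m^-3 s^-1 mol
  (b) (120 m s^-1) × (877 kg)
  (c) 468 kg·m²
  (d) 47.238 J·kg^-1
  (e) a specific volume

(b)

Reference: kg·m·s⁻¹.
Each option:
  (a) m⁻³·s⁻¹·mol
  (b) [m·s⁻¹] · [kg] = kg·m·s⁻¹  ← same
  (c) kg·m²
  (d) J·kg⁻¹ = N·m·kg⁻¹ = m²·s⁻²
  (e) [specific volume] = kg⁻¹·m³
Only (b) matches kg·m·s⁻¹.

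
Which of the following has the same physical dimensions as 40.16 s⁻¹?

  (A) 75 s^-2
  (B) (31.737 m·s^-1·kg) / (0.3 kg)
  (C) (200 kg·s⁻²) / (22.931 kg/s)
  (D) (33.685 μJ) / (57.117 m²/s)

Reference: s⁻¹.
Each option:
  (A) s⁻²
  (B) [kg·m·s⁻¹] / [kg] = m·s⁻¹
  (C) [kg·s⁻²] / [kg·s⁻¹] = s⁻¹  ← same
  (D) [kg·m²·s⁻²] / [m²·s⁻¹] = kg·s⁻¹
Only (C) matches s⁻¹.

(C)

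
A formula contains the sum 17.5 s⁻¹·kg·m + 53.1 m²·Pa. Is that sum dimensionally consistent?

Work out the base dimensions of each:
  17.5 s⁻¹·kg·m:  kg·m·s⁻¹
  53.1 m²·Pa:  Pa·m² = N·m⁻²·m² = kg·m·s⁻²
kg·m·s⁻¹ ≠ kg·m·s⁻², so they cannot be added.

No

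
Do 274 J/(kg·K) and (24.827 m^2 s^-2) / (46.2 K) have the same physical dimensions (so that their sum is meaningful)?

Expand each in SI base units:
  274 J/(kg·K):  J·kg⁻¹·K⁻¹ = N·m·kg⁻¹·K⁻¹ = m²·s⁻²·K⁻¹
  (24.827 m^2 s^-2) / (46.2 K):  [m²·s⁻²] / [K] = m²·s⁻²·K⁻¹
Both are m²·s⁻²·K⁻¹, so they have the same dimensions and can be added.

Yes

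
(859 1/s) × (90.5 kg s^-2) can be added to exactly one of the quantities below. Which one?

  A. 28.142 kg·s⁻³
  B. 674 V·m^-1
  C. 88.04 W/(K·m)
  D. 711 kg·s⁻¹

Reference: [s⁻¹] · [kg·s⁻²] = kg·s⁻³.
Each option:
  A. kg·s⁻³  ← same
  B. V·m⁻¹ = J·C⁻¹·m⁻¹ = kg·m·s⁻³·A⁻¹
  C. W·m⁻¹·K⁻¹ = J·s⁻¹·m⁻¹·K⁻¹ = kg·m·s⁻³·K⁻¹
  D. kg·s⁻¹
Only A. matches kg·s⁻³.

A.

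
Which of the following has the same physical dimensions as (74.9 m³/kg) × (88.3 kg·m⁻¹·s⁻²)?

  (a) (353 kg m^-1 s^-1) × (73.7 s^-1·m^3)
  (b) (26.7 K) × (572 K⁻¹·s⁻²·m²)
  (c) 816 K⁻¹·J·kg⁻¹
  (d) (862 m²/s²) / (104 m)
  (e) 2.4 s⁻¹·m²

Reference: [kg⁻¹·m³] · [kg·m⁻¹·s⁻²] = m²·s⁻².
Each option:
  (a) [kg·m⁻¹·s⁻¹] · [m³·s⁻¹] = kg·m²·s⁻²
  (b) [K] · [m²·s⁻²·K⁻¹] = m²·s⁻²  ← same
  (c) J·kg⁻¹·K⁻¹ = N·m·kg⁻¹·K⁻¹ = m²·s⁻²·K⁻¹
  (d) [m²·s⁻²] / [m] = m·s⁻²
  (e) m²·s⁻¹
Only (b) matches m²·s⁻².

(b)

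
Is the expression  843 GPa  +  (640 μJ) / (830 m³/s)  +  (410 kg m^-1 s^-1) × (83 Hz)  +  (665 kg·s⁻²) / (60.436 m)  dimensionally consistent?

Work out the base dimensions of each:
  843 GPa:  Pa = N·m⁻² = kg·m⁻¹·s⁻²
  (640 μJ) / (830 m³/s):  [kg·m²·s⁻²] / [m³·s⁻¹] = kg·m⁻¹·s⁻¹
  (410 kg m^-1 s^-1) × (83 Hz):  [kg·m⁻¹·s⁻¹] · [s⁻¹] = kg·m⁻¹·s⁻²
  (665 kg·s⁻²) / (60.436 m):  [kg·s⁻²] / [m] = kg·m⁻¹·s⁻²
The terms do not share a single dimension (kg·m⁻¹·s⁻² vs kg·m⁻¹·s⁻¹).

No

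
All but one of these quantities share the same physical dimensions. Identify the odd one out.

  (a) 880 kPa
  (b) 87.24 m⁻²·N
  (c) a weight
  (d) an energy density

Work out the base dimensions of each:
  (a) Pa = N·m⁻² = kg·m⁻¹·s⁻²
  (b) N·m⁻² = kg·m·s⁻²·m⁻² = kg·m⁻¹·s⁻²
  (c) [weight] = kg·m·s⁻²
  (d) [energy density] = kg·m⁻¹·s⁻²
All reduce to kg·m⁻¹·s⁻² except (c), which is kg·m·s⁻².

(c)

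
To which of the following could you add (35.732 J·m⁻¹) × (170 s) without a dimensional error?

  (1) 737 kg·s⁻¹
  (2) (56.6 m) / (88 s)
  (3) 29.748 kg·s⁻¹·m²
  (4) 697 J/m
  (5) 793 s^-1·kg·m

(5)

Reference: [kg·m·s⁻²] · [s] = kg·m·s⁻¹.
Each option:
  (1) kg·s⁻¹
  (2) [m] / [s] = m·s⁻¹
  (3) kg·m²·s⁻¹
  (4) J·m⁻¹ = N·m·m⁻¹ = kg·m·s⁻²
  (5) kg·m·s⁻¹  ← same
Only (5) matches kg·m·s⁻¹.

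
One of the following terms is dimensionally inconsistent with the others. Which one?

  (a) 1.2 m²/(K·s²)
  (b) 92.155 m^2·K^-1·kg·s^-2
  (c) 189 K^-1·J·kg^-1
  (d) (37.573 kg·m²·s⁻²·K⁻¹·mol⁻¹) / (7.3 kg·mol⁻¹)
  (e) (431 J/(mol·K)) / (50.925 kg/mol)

(b)

Dimensions:
  (a) m²·s⁻²·K⁻¹
  (b) kg·m²·s⁻²·K⁻¹
  (c) J·kg⁻¹·K⁻¹ = N·m·kg⁻¹·K⁻¹ = m²·s⁻²·K⁻¹
  (d) [kg·m²·s⁻²·K⁻¹·mol⁻¹] / [kg·mol⁻¹] = m²·s⁻²·K⁻¹
  (e) [kg·m²·s⁻²·K⁻¹·mol⁻¹] / [kg·mol⁻¹] = m²·s⁻²·K⁻¹
All reduce to m²·s⁻²·K⁻¹ except (b), which is kg·m²·s⁻²·K⁻¹.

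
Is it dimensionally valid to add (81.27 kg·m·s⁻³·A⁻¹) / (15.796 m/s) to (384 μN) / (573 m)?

Work out the base dimensions of each:
  (81.27 kg·m·s⁻³·A⁻¹) / (15.796 m/s):  [kg·m·s⁻³·A⁻¹] / [m·s⁻¹] = kg·s⁻²·A⁻¹
  (384 μN) / (573 m):  [kg·m·s⁻²] / [m] = kg·s⁻²
kg·s⁻²·A⁻¹ ≠ kg·s⁻², so they cannot be added.

No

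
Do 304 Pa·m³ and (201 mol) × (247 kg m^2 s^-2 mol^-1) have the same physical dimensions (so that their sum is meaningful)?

Yes

Dimensions:
  304 Pa·m³:  Pa·m³ = N·m⁻²·m³ = kg·m²·s⁻²
  (201 mol) × (247 kg m^2 s^-2 mol^-1):  [mol] · [kg·m²·s⁻²·mol⁻¹] = kg·m²·s⁻²
Both are kg·m²·s⁻², so they have the same dimensions and can be added.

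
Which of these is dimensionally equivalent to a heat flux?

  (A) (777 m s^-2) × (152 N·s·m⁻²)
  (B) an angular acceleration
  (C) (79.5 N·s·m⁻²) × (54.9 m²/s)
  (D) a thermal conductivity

Reference: [heat flux] = kg·s⁻³.
Each option:
  (A) [m·s⁻²] · [kg·m⁻¹·s⁻¹] = kg·s⁻³  ← same
  (B) [angular acceleration] = s⁻²
  (C) [kg·m⁻¹·s⁻¹] · [m²·s⁻¹] = kg·m·s⁻²
  (D) [thermal conductivity] = kg·m·s⁻³·K⁻¹
Only (A) matches kg·s⁻³.

(A)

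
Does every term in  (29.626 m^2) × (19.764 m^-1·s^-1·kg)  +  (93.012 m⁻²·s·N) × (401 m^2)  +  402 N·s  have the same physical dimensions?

Yes

Dimensions:
  (29.626 m^2) × (19.764 m^-1·s^-1·kg):  [m²] · [kg·m⁻¹·s⁻¹] = kg·m·s⁻¹
  (93.012 m⁻²·s·N) × (401 m^2):  [kg·m⁻¹·s⁻¹] · [m²] = kg·m·s⁻¹
  402 N·s:  N·s = kg·m·s⁻²·s = kg·m·s⁻¹
Every term reduces to kg·m·s⁻¹.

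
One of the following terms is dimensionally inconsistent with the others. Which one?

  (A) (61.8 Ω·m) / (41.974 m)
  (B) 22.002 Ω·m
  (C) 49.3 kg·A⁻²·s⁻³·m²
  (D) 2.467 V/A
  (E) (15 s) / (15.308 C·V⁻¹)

(B)

Dimensions:
  (A) [kg·m³·s⁻³·A⁻²] / [m] = kg·m²·s⁻³·A⁻²
  (B) Ω·m = V·A⁻¹·m = kg·m³·s⁻³·A⁻²
  (C) kg·m²·s⁻³·A⁻²
  (D) V·A⁻¹ = J·C⁻¹·A⁻¹ = kg·m²·s⁻³·A⁻²
  (E) [s] / [kg⁻¹·m⁻²·s⁴·A²] = kg·m²·s⁻³·A⁻²
All reduce to kg·m²·s⁻³·A⁻² except (B), which is kg·m³·s⁻³·A⁻².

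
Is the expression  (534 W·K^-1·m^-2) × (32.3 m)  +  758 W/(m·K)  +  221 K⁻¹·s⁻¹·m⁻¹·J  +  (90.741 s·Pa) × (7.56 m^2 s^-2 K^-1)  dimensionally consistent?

Yes

Reduce each to base SI dimensions:
  (534 W·K^-1·m^-2) × (32.3 m):  [kg·s⁻³·K⁻¹] · [m] = kg·m·s⁻³·K⁻¹
  758 W/(m·K):  W·m⁻¹·K⁻¹ = J·s⁻¹·m⁻¹·K⁻¹ = kg·m·s⁻³·K⁻¹
  221 K⁻¹·s⁻¹·m⁻¹·J:  J·s⁻¹·m⁻¹·K⁻¹ = N·m·s⁻¹·m⁻¹·K⁻¹ = kg·m·s⁻³·K⁻¹
  (90.741 s·Pa) × (7.56 m^2 s^-2 K^-1):  [kg·m⁻¹·s⁻¹] · [m²·s⁻²·K⁻¹] = kg·m·s⁻³·K⁻¹
Every term reduces to kg·m·s⁻³·K⁻¹.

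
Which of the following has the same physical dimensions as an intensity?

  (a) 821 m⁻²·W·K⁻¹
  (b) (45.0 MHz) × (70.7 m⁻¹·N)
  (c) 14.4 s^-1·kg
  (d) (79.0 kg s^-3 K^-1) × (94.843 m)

(b)

Reference: [intensity] = kg·s⁻³.
Each option:
  (a) W·m⁻²·K⁻¹ = J·s⁻¹·m⁻²·K⁻¹ = kg·s⁻³·K⁻¹
  (b) [s⁻¹] · [kg·s⁻²] = kg·s⁻³  ← same
  (c) kg·s⁻¹
  (d) [kg·s⁻³·K⁻¹] · [m] = kg·m·s⁻³·K⁻¹
Only (b) matches kg·s⁻³.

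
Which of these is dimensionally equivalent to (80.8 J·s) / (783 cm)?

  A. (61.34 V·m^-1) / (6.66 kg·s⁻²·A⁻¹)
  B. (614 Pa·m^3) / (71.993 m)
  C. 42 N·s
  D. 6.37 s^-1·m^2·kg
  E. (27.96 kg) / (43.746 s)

Reference: [kg·m²·s⁻¹] / [m] = kg·m·s⁻¹.
Each option:
  A. [kg·m·s⁻³·A⁻¹] / [kg·s⁻²·A⁻¹] = m·s⁻¹
  B. [kg·m²·s⁻²] / [m] = kg·m·s⁻²
  C. N·s = kg·m·s⁻²·s = kg·m·s⁻¹  ← same
  D. kg·m²·s⁻¹
  E. [kg] / [s] = kg·s⁻¹
Only C. matches kg·m·s⁻¹.

C.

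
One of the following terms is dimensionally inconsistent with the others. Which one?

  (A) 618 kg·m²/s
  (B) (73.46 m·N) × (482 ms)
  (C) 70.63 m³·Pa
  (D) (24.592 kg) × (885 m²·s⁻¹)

In SI base units:
  (A) kg·m²·s⁻¹
  (B) [kg·m²·s⁻²] · [s] = kg·m²·s⁻¹
  (C) Pa·m³ = N·m⁻²·m³ = kg·m²·s⁻²
  (D) [kg] · [m²·s⁻¹] = kg·m²·s⁻¹
All reduce to kg·m²·s⁻¹ except (C), which is kg·m²·s⁻².

(C)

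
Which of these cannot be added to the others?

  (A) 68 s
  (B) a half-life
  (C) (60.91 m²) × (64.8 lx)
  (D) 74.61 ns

(C)

Work out the base dimensions of each:
  (A) s
  (B) [half-life] = s
  (C) [m²] · [m⁻²·cd] = cd
  (D) s
All reduce to s except (C), which is cd.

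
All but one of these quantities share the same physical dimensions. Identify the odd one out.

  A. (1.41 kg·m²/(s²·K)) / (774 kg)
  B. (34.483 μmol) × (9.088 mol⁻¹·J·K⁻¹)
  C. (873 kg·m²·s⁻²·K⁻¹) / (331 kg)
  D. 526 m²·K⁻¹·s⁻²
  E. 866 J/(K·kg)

B.

Dimensions:
  A. [kg·m²·s⁻²·K⁻¹] / [kg] = m²·s⁻²·K⁻¹
  B. [mol] · [kg·m²·s⁻²·K⁻¹·mol⁻¹] = kg·m²·s⁻²·K⁻¹
  C. [kg·m²·s⁻²·K⁻¹] / [kg] = m²·s⁻²·K⁻¹
  D. m²·s⁻²·K⁻¹
  E. J·kg⁻¹·K⁻¹ = N·m·kg⁻¹·K⁻¹ = m²·s⁻²·K⁻¹
All reduce to m²·s⁻²·K⁻¹ except B., which is kg·m²·s⁻²·K⁻¹.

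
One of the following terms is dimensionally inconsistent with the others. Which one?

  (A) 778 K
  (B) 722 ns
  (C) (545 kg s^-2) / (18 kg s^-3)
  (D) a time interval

Expand each in SI base units:
  (A) K
  (B) s
  (C) [kg·s⁻²] / [kg·s⁻³] = s
  (D) [time interval] = s
All reduce to s except (A), which is K.

(A)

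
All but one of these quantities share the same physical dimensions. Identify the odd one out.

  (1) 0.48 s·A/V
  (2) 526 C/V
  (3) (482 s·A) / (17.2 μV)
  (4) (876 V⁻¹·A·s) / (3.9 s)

Reduce each to base SI dimensions:
  (1) A·s·V⁻¹ = A·s·(J·C⁻¹)⁻¹ = kg⁻¹·m⁻²·s⁴·A²
  (2) C·V⁻¹ = s·A·(J·C⁻¹)⁻¹ = kg⁻¹·m⁻²·s⁴·A²
  (3) [s·A] / [kg·m²·s⁻³·A⁻¹] = kg⁻¹·m⁻²·s⁴·A²
  (4) [kg⁻¹·m⁻²·s⁴·A²] / [s] = kg⁻¹·m⁻²·s³·A²
All reduce to kg⁻¹·m⁻²·s⁴·A² except (4), which is kg⁻¹·m⁻²·s³·A².

(4)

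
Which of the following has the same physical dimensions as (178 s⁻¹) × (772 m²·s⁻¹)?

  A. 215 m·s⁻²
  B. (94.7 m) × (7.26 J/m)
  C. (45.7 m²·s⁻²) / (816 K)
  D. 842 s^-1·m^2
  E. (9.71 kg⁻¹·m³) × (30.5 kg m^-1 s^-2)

E.

Reference: [s⁻¹] · [m²·s⁻¹] = m²·s⁻².
Each option:
  A. m·s⁻²
  B. [m] · [kg·m·s⁻²] = kg·m²·s⁻²
  C. [m²·s⁻²] / [K] = m²·s⁻²·K⁻¹
  D. m²·s⁻¹
  E. [kg⁻¹·m³] · [kg·m⁻¹·s⁻²] = m²·s⁻²  ← same
Only E. matches m²·s⁻².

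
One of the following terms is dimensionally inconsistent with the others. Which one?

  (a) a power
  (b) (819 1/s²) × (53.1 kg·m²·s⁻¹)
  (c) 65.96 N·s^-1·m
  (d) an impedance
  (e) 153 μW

Dimensions:
  (a) [power] = kg·m²·s⁻³
  (b) [s⁻²] · [kg·m²·s⁻¹] = kg·m²·s⁻³
  (c) N·m·s⁻¹ = kg·m·s⁻²·m·s⁻¹ = kg·m²·s⁻³
  (d) [impedance] = kg·m²·s⁻³·A⁻²
  (e) W = J·s⁻¹ = kg·m²·s⁻³
All reduce to kg·m²·s⁻³ except (d), which is kg·m²·s⁻³·A⁻².

(d)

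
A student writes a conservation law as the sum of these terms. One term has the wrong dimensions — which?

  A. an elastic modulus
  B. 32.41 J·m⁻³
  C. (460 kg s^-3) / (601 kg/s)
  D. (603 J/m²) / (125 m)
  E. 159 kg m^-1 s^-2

In SI base units:
  A. [elastic modulus] = kg·m⁻¹·s⁻²
  B. J·m⁻³ = N·m·m⁻³ = kg·m⁻¹·s⁻²
  C. [kg·s⁻³] / [kg·s⁻¹] = s⁻²
  D. [kg·s⁻²] / [m] = kg·m⁻¹·s⁻²
  E. kg·m⁻¹·s⁻²
All reduce to kg·m⁻¹·s⁻² except C., which is s⁻².

C.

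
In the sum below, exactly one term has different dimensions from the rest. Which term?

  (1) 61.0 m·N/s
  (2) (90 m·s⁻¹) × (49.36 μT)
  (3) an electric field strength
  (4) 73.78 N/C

(1)

Dimensions:
  (1) N·m·s⁻¹ = kg·m·s⁻²·m·s⁻¹ = kg·m²·s⁻³
  (2) [m·s⁻¹] · [kg·s⁻²·A⁻¹] = kg·m·s⁻³·A⁻¹
  (3) [electric field strength] = kg·m·s⁻³·A⁻¹
  (4) N·C⁻¹ = kg·m·s⁻²·(s·A)⁻¹ = kg·m·s⁻³·A⁻¹
All reduce to kg·m·s⁻³·A⁻¹ except (1), which is kg·m²·s⁻³.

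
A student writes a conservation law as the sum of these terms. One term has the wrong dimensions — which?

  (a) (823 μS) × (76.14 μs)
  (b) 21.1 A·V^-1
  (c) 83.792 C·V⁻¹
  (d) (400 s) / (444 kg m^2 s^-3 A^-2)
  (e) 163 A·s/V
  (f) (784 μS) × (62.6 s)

(b)

Reduce each to base SI dimensions:
  (a) [kg⁻¹·m⁻²·s³·A²] · [s] = kg⁻¹·m⁻²·s⁴·A²
  (b) A·V⁻¹ = A·(J·C⁻¹)⁻¹ = kg⁻¹·m⁻²·s³·A²
  (c) C·V⁻¹ = s·A·(J·C⁻¹)⁻¹ = kg⁻¹·m⁻²·s⁴·A²
  (d) [s] / [kg·m²·s⁻³·A⁻²] = kg⁻¹·m⁻²·s⁴·A²
  (e) A·s·V⁻¹ = A·s·(J·C⁻¹)⁻¹ = kg⁻¹·m⁻²·s⁴·A²
  (f) [kg⁻¹·m⁻²·s³·A²] · [s] = kg⁻¹·m⁻²·s⁴·A²
All reduce to kg⁻¹·m⁻²·s⁴·A² except (b), which is kg⁻¹·m⁻²·s³·A².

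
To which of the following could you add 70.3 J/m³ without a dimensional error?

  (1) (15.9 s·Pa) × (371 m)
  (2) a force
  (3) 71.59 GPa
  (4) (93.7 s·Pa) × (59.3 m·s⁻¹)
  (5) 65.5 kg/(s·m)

Reference: J·m⁻³ = N·m·m⁻³ = kg·m⁻¹·s⁻².
Each option:
  (1) [kg·m⁻¹·s⁻¹] · [m] = kg·s⁻¹
  (2) [force] = kg·m·s⁻²
  (3) Pa = N·m⁻² = kg·m⁻¹·s⁻²  ← same
  (4) [kg·m⁻¹·s⁻¹] · [m·s⁻¹] = kg·s⁻²
  (5) kg·m⁻¹·s⁻¹
Only (3) matches kg·m⁻¹·s⁻².

(3)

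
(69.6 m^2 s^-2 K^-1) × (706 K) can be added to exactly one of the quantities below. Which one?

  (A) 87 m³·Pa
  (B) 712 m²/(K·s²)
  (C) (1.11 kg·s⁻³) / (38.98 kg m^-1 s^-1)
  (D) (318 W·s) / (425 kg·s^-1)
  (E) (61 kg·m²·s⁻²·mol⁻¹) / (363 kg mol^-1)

(E)

Reference: [m²·s⁻²·K⁻¹] · [K] = m²·s⁻².
Each option:
  (A) Pa·m³ = N·m⁻²·m³ = kg·m²·s⁻²
  (B) m²·s⁻²·K⁻¹
  (C) [kg·s⁻³] / [kg·m⁻¹·s⁻¹] = m·s⁻²
  (D) [kg·m²·s⁻²] / [kg·s⁻¹] = m²·s⁻¹
  (E) [kg·m²·s⁻²·mol⁻¹] / [kg·mol⁻¹] = m²·s⁻²  ← same
Only (E) matches m²·s⁻².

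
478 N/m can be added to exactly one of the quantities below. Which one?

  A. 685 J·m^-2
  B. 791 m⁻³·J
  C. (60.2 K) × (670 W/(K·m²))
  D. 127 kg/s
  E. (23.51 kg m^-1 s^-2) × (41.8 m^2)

Reference: N·m⁻¹ = kg·m·s⁻²·m⁻¹ = kg·s⁻².
Each option:
  A. J·m⁻² = N·m·m⁻² = kg·s⁻²  ← same
  B. J·m⁻³ = N·m·m⁻³ = kg·m⁻¹·s⁻²
  C. [K] · [kg·s⁻³·K⁻¹] = kg·s⁻³
  D. kg·s⁻¹
  E. [kg·m⁻¹·s⁻²] · [m²] = kg·m·s⁻²
Only A. matches kg·s⁻².

A.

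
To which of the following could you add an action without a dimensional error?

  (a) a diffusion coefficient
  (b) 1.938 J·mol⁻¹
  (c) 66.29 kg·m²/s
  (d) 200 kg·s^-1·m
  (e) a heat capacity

(c)

Reference: [action] = kg·m²·s⁻¹.
Each option:
  (a) [diffusion coefficient] = m²·s⁻¹
  (b) J·mol⁻¹ = N·m·mol⁻¹ = kg·m²·s⁻²·mol⁻¹
  (c) kg·m²·s⁻¹  ← same
  (d) kg·m·s⁻¹
  (e) [heat capacity] = kg·m²·s⁻²·K⁻¹
Only (c) matches kg·m²·s⁻¹.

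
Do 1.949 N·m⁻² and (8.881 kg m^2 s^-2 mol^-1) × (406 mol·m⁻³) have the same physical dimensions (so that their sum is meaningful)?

Reduce each to base SI dimensions:
  1.949 N·m⁻²:  N·m⁻² = kg·m·s⁻²·m⁻² = kg·m⁻¹·s⁻²
  (8.881 kg m^2 s^-2 mol^-1) × (406 mol·m⁻³):  [kg·m²·s⁻²·mol⁻¹] · [m⁻³·mol] = kg·m⁻¹·s⁻²
Both are kg·m⁻¹·s⁻², so they have the same dimensions and can be added.

Yes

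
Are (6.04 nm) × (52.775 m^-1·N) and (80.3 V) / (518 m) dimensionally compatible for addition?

No

Dimensions:
  (6.04 nm) × (52.775 m^-1·N):  [m] · [kg·s⁻²] = kg·m·s⁻²
  (80.3 V) / (518 m):  [kg·m²·s⁻³·A⁻¹] / [m] = kg·m·s⁻³·A⁻¹
kg·m·s⁻² ≠ kg·m·s⁻³·A⁻¹, so they cannot be added.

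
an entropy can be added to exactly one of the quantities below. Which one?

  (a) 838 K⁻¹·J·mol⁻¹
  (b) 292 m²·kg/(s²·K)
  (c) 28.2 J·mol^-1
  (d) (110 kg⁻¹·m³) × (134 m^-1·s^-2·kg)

(b)

Reference: [entropy] = kg·m²·s⁻²·K⁻¹.
Each option:
  (a) J·mol⁻¹·K⁻¹ = N·m·mol⁻¹·K⁻¹ = kg·m²·s⁻²·K⁻¹·mol⁻¹
  (b) kg·m²·s⁻²·K⁻¹  ← same
  (c) J·mol⁻¹ = N·m·mol⁻¹ = kg·m²·s⁻²·mol⁻¹
  (d) [kg⁻¹·m³] · [kg·m⁻¹·s⁻²] = m²·s⁻²
Only (b) matches kg·m²·s⁻²·K⁻¹.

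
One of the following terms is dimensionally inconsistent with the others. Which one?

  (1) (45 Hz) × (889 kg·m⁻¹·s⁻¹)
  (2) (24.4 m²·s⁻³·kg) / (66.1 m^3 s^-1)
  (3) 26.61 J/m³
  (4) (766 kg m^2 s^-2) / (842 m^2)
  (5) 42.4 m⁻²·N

Reduce each to base SI dimensions:
  (1) [s⁻¹] · [kg·m⁻¹·s⁻¹] = kg·m⁻¹·s⁻²
  (2) [kg·m²·s⁻³] / [m³·s⁻¹] = kg·m⁻¹·s⁻²
  (3) J·m⁻³ = N·m·m⁻³ = kg·m⁻¹·s⁻²
  (4) [kg·m²·s⁻²] / [m²] = kg·s⁻²
  (5) N·m⁻² = kg·m·s⁻²·m⁻² = kg·m⁻¹·s⁻²
All reduce to kg·m⁻¹·s⁻² except (4), which is kg·s⁻².

(4)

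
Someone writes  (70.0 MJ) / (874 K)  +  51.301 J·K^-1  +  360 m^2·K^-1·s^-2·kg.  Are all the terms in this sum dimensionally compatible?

Yes

In SI base units:
  (70.0 MJ) / (874 K):  [kg·m²·s⁻²] / [K] = kg·m²·s⁻²·K⁻¹
  51.301 J·K^-1:  J·K⁻¹ = N·m·K⁻¹ = kg·m²·s⁻²·K⁻¹
  360 m^2·K^-1·s^-2·kg:  kg·m²·s⁻²·K⁻¹
Every term reduces to kg·m²·s⁻²·K⁻¹.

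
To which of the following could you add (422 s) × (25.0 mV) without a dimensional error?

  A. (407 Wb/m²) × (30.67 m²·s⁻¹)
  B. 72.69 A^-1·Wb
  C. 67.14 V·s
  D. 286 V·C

Reference: [s] · [kg·m²·s⁻³·A⁻¹] = kg·m²·s⁻²·A⁻¹.
Each option:
  A. [kg·s⁻²·A⁻¹] · [m²·s⁻¹] = kg·m²·s⁻³·A⁻¹
  B. Wb·A⁻¹ = V·s·A⁻¹ = kg·m²·s⁻²·A⁻²
  C. V·s = J·C⁻¹·s = kg·m²·s⁻²·A⁻¹  ← same
  D. C·V = s·A·J·C⁻¹ = kg·m²·s⁻²
Only C. matches kg·m²·s⁻²·A⁻¹.

C.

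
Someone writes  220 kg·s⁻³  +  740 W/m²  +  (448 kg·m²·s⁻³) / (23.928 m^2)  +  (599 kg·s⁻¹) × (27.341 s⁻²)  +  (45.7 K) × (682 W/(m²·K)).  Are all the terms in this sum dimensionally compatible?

In SI base units:
  220 kg·s⁻³:  kg·s⁻³
  740 W/m²:  W·m⁻² = J·s⁻¹·m⁻² = kg·s⁻³
  (448 kg·m²·s⁻³) / (23.928 m^2):  [kg·m²·s⁻³] / [m²] = kg·s⁻³
  (599 kg·s⁻¹) × (27.341 s⁻²):  [kg·s⁻¹] · [s⁻²] = kg·s⁻³
  (45.7 K) × (682 W/(m²·K)):  [K] · [kg·s⁻³·K⁻¹] = kg·s⁻³
Every term reduces to kg·s⁻³.

Yes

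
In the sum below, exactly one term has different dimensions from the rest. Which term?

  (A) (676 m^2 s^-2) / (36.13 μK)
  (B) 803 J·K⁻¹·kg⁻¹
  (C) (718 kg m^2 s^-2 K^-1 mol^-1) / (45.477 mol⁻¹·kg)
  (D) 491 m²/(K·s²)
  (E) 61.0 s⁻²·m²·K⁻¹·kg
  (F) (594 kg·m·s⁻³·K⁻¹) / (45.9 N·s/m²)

Dimensions:
  (A) [m²·s⁻²] / [K] = m²·s⁻²·K⁻¹
  (B) J·kg⁻¹·K⁻¹ = N·m·kg⁻¹·K⁻¹ = m²·s⁻²·K⁻¹
  (C) [kg·m²·s⁻²·K⁻¹·mol⁻¹] / [kg·mol⁻¹] = m²·s⁻²·K⁻¹
  (D) m²·s⁻²·K⁻¹
  (E) kg·m²·s⁻²·K⁻¹
  (F) [kg·m·s⁻³·K⁻¹] / [kg·m⁻¹·s⁻¹] = m²·s⁻²·K⁻¹
All reduce to m²·s⁻²·K⁻¹ except (E), which is kg·m²·s⁻²·K⁻¹.

(E)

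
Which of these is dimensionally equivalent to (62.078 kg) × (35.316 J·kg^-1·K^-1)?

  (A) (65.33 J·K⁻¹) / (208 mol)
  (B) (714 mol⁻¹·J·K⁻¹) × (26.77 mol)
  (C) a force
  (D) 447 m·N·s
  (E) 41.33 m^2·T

Reference: [kg] · [m²·s⁻²·K⁻¹] = kg·m²·s⁻²·K⁻¹.
Each option:
  (A) [kg·m²·s⁻²·K⁻¹] / [mol] = kg·m²·s⁻²·K⁻¹·mol⁻¹
  (B) [kg·m²·s⁻²·K⁻¹·mol⁻¹] · [mol] = kg·m²·s⁻²·K⁻¹  ← same
  (C) [force] = kg·m·s⁻²
  (D) N·m·s = kg·m·s⁻²·m·s = kg·m²·s⁻¹
  (E) T·m² = Wb·m⁻²·m² = kg·m²·s⁻²·A⁻¹
Only (B) matches kg·m²·s⁻²·K⁻¹.

(B)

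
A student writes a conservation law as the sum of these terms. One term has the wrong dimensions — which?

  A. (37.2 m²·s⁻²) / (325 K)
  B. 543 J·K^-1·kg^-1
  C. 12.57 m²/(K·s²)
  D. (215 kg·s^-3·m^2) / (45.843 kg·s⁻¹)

D.

Dimensions:
  A. [m²·s⁻²] / [K] = m²·s⁻²·K⁻¹
  B. J·kg⁻¹·K⁻¹ = N·m·kg⁻¹·K⁻¹ = m²·s⁻²·K⁻¹
  C. m²·s⁻²·K⁻¹
  D. [kg·m²·s⁻³] / [kg·s⁻¹] = m²·s⁻²
All reduce to m²·s⁻²·K⁻¹ except D., which is m²·s⁻².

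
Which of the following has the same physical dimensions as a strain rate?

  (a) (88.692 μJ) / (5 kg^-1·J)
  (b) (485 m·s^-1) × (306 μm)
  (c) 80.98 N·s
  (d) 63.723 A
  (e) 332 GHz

Reference: [strain rate] = s⁻¹.
Each option:
  (a) [kg·m²·s⁻²] / [m²·s⁻²] = kg
  (b) [m·s⁻¹] · [m] = m²·s⁻¹
  (c) N·s = kg·m·s⁻²·s = kg·m·s⁻¹
  (d) A
  (e) Hz = s⁻¹  ← same
Only (e) matches s⁻¹.

(e)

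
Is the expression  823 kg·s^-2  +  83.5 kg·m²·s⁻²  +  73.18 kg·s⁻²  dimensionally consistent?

No

In SI base units:
  823 kg·s^-2:  kg·s⁻²
  83.5 kg·m²·s⁻²:  kg·m²·s⁻²
  73.18 kg·s⁻²:  kg·s⁻²
The terms do not share a single dimension (kg·m²·s⁻² vs kg·s⁻²).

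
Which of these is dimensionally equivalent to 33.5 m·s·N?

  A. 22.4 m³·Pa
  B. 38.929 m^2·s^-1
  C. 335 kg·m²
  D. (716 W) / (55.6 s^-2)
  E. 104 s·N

D.

Reference: N·m·s = kg·m·s⁻²·m·s = kg·m²·s⁻¹.
Each option:
  A. Pa·m³ = N·m⁻²·m³ = kg·m²·s⁻²
  B. m²·s⁻¹
  C. kg·m²
  D. [kg·m²·s⁻³] / [s⁻²] = kg·m²·s⁻¹  ← same
  E. N·s = kg·m·s⁻²·s = kg·m·s⁻¹
Only D. matches kg·m²·s⁻¹.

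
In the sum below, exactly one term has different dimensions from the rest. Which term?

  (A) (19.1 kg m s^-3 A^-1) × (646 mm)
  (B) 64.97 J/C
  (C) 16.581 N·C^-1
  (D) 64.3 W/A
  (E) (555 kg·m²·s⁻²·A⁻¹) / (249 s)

(C)

In SI base units:
  (A) [kg·m·s⁻³·A⁻¹] · [m] = kg·m²·s⁻³·A⁻¹
  (B) J·C⁻¹ = N·m·(s·A)⁻¹ = kg·m²·s⁻³·A⁻¹
  (C) N·C⁻¹ = kg·m·s⁻²·(s·A)⁻¹ = kg·m·s⁻³·A⁻¹
  (D) W·A⁻¹ = J·s⁻¹·A⁻¹ = kg·m²·s⁻³·A⁻¹
  (E) [kg·m²·s⁻²·A⁻¹] / [s] = kg·m²·s⁻³·A⁻¹
All reduce to kg·m²·s⁻³·A⁻¹ except (C), which is kg·m·s⁻³·A⁻¹.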